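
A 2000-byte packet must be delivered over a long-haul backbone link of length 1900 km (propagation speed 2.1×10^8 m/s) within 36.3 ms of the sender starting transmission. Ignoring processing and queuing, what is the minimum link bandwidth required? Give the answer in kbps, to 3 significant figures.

587 kbps

L = 16000 bits.
Propagation delay = 1900000 / 210000000 = 9.04762 ms.
Transmission budget = 36.3 − 9.04762 = 27.2524 ms.
R ≥ L / t_tx = 16000 bits / 0.0272524 s = 587 kbps.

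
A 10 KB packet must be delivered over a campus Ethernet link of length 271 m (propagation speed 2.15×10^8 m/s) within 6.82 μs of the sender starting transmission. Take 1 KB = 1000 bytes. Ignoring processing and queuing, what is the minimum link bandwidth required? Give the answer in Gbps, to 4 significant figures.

14.39 Gbps

L = 80000 bits.
Propagation delay = 271 / 215000000 = 1.26047 μs.
Transmission budget = 6.82 − 1.26047 = 5.55953 μs.
R ≥ L / t_tx = 80000 bits / 5.55953e-06 s = 14.39 Gbps.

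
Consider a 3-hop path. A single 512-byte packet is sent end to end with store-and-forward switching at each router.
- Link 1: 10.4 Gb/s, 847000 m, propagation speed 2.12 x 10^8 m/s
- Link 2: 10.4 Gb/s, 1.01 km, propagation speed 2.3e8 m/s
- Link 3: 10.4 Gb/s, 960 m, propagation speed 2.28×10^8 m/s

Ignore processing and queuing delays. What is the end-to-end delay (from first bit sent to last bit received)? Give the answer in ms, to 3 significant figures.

4.01 ms

L = 512 × 8 = 4096 bits.
Transmission delay per hop = L/R = 4096/10400000000 = 0.000393846 ms; 3 hops → 0.00118154 ms.
Propagation delays (d/s per hop): 3.99528, 0.0043913, 0.00421053 ms; sum = 4.00388 ms.
End-to-end = 4.01 ms.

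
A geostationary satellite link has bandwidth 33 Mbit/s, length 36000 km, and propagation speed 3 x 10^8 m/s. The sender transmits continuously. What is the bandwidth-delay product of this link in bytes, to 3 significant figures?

Propagation delay = 36000000 / 300000000 = 0.12 s.
BDP = R × t_prop = 33000000 × 0.12 = 3960000 bits.
In bytes: 3960000/8 = 495000 bytes.

495000 bytes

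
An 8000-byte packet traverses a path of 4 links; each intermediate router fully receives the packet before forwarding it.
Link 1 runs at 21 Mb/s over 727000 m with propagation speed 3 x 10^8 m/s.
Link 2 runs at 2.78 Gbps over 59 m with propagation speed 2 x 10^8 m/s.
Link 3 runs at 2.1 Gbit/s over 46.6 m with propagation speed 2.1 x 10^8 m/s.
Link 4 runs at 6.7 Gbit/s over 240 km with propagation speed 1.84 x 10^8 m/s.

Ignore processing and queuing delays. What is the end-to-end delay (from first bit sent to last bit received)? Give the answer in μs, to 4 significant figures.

6839 μs

L = 8000 × 8 = 64000 bits.
Transmission delays (L/R per hop): 3047.62, 23.0216, 30.4762, 9.55224 μs; sum = 3110.67 μs.
Propagation delays (d/s per hop): 2423.33, 0.295, 0.221905, 1304.35 μs; sum = 3728.2 μs.
End-to-end = 6839 μs.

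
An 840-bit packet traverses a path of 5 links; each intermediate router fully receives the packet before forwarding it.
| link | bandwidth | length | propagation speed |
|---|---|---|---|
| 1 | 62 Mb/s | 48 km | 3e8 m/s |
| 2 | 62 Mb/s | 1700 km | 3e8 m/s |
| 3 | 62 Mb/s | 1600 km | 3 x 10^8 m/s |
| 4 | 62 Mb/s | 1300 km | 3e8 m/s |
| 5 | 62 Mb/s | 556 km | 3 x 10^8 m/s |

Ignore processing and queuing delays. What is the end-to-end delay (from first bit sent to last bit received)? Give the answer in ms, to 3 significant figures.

Transmission delay per hop = L/R = 840/62000000 = 0.0135484 ms; 5 hops → 0.0677419 ms.
Propagation delays (d/s per hop): 0.16, 5.66667, 5.33333, 4.33333, 1.85333 ms; sum = 17.3467 ms.
End-to-end = 17.4 ms.

17.4 ms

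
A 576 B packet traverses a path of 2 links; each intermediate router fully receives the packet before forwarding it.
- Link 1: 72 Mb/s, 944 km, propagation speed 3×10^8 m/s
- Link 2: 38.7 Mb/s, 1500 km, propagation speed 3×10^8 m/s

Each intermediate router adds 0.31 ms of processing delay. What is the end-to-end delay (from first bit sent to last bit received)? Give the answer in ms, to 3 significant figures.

L = 576 × 8 = 4608 bits.
Transmission delays (L/R per hop): 0.064, 0.11907 ms; sum = 0.18307 ms.
Propagation delays (d/s per hop): 3.14667, 5 ms; sum = 8.14667 ms.
Processing at 1 router(s): 1 × 0.31 ms = 0.31 ms.
End-to-end = 8.64 ms.

8.64 ms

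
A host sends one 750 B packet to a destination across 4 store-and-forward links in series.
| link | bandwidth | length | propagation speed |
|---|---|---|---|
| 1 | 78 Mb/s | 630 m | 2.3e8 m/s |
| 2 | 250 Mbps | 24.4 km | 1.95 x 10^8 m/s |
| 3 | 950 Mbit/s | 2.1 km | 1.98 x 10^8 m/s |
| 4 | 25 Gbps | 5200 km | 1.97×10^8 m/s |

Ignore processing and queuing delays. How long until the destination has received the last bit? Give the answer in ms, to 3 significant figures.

26.6 ms

L = 750 × 8 = 6000 bits.
Transmission delays (L/R per hop): 0.0769231, 0.024, 0.00631579, 0.00024 ms; sum = 0.107479 ms.
Propagation delays (d/s per hop): 0.00273913, 0.125128, 0.0106061, 26.3959 ms; sum = 26.5344 ms.
End-to-end = 26.6 ms.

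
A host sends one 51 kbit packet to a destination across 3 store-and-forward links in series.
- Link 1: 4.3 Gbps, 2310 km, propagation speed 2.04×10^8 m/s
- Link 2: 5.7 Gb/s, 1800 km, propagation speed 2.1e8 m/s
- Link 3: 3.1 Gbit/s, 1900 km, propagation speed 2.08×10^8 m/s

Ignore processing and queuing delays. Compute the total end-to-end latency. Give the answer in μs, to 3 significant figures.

29100 μs

L = 51000 bits.
Transmission delays (L/R per hop): 11.8605, 8.94737, 16.4516 μs; sum = 37.2594 μs.
Propagation delays (d/s per hop): 11323.5, 8571.43, 9134.62 μs; sum = 29029.6 μs.
End-to-end = 29100 μs.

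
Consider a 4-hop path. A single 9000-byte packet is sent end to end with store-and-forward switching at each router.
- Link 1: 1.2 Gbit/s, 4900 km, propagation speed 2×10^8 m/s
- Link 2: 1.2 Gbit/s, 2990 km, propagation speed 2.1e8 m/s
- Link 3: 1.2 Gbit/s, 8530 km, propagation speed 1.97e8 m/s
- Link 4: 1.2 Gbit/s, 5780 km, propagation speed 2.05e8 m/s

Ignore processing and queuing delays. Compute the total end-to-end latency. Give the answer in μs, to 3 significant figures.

110000 μs

L = 9000 × 8 = 72000 bits.
Transmission delay per hop = L/R = 72000/1200000000 = 60 μs; 4 hops → 240 μs.
Propagation delays (d/s per hop): 24500, 14238.1, 43299.5, 28195.1 μs; sum = 110233 μs.
End-to-end = 110000 μs.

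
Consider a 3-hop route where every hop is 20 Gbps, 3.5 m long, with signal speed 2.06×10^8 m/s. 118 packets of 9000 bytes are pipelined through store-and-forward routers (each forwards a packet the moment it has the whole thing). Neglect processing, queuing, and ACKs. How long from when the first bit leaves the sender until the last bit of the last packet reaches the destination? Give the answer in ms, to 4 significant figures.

0.4321 ms

Per-hop transmission t_tx = L/R = 72000/20000000000 = 0.0036 ms.
Per-hop propagation t_prop = 3.5/206000000 = 1.69903e-05 ms.
Pipeline fill: first packet needs 3·t_tx to clear all hops; remaining 117 packets each add one t_tx.
Total = (3+118-1)·t_tx + 3·t_prop = 120·0.0036 + 3·1.69903e-05 = 0.4321 ms.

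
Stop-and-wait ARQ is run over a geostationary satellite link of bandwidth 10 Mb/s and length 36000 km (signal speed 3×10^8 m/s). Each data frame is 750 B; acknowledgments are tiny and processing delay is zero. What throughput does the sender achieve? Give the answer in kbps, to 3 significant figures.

24.9 kbps

t_tx = L/R = 6000/10000000 = 0.0006 s.
t_prop = 36000000/300000000 = 0.12 s; RTT = 0.24 s.
Cycle = t_tx + RTT = 0.2406 s.
Throughput = L / cycle = 6000 / 0.2406 = 24.9 kbps.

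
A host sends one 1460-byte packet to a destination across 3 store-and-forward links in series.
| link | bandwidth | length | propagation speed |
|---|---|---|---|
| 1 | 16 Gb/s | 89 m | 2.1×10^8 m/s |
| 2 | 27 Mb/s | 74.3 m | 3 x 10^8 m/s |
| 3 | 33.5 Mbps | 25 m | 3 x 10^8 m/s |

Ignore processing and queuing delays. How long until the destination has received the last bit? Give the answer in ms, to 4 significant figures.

0.7827 ms

L = 1460 × 8 = 11680 bits.
Transmission delays (L/R per hop): 0.00073, 0.432593, 0.348657 ms; sum = 0.781979 ms.
Propagation delays (d/s per hop): 0.00042381, 0.000247667, 8.33333e-05 ms; sum = 0.00075481 ms.
End-to-end = 0.7827 ms.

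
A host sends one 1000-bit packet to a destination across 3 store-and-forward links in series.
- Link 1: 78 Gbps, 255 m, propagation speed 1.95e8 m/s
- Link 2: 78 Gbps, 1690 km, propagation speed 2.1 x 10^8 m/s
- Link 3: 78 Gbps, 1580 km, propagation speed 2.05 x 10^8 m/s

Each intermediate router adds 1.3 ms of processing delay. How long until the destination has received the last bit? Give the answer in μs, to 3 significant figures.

18400 μs

Transmission delay per hop = L/R = 1000/78000000000 = 0.0128205 μs; 3 hops → 0.0384615 μs.
Propagation delays (d/s per hop): 1.30769, 8047.62, 7707.32 μs; sum = 15756.2 μs.
Processing at 2 router(s): 2 × 1.3 ms = 2600 μs.
End-to-end = 18400 μs.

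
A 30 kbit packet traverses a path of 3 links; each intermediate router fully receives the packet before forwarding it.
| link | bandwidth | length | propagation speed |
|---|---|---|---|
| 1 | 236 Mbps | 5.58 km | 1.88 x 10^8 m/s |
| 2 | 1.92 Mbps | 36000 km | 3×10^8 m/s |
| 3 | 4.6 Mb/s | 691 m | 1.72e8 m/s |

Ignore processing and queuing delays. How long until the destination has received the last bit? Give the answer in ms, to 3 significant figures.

L = 30000 bits.
Transmission delays (L/R per hop): 0.127119, 15.625, 6.52174 ms; sum = 22.2739 ms.
Propagation delays (d/s per hop): 0.0296809, 120, 0.00401744 ms; sum = 120.034 ms.
End-to-end = 142 ms.

142 ms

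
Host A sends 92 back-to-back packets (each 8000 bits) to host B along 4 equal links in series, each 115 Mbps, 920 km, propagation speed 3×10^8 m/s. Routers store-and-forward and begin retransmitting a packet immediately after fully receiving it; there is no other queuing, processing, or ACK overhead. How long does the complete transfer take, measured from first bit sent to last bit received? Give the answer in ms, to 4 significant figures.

18.88 ms

Per-hop transmission t_tx = L/R = 8000/115000000 = 0.0695652 ms.
Per-hop propagation t_prop = 920000/300000000 = 3.06667 ms.
Pipeline fill: first packet needs 4·t_tx to clear all hops; remaining 91 packets each add one t_tx.
Total = (4+92-1)·t_tx + 4·t_prop = 95·0.0695652 + 4·3.06667 = 18.88 ms.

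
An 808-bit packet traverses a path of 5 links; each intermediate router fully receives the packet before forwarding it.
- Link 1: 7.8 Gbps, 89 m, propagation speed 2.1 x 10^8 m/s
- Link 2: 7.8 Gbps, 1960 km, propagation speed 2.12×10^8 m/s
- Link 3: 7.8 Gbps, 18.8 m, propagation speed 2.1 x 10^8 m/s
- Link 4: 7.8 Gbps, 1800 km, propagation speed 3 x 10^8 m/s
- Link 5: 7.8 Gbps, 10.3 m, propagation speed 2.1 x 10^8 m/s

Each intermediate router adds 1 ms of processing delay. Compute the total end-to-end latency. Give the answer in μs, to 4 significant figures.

19250 μs

Transmission delay per hop = L/R = 808/7800000000 = 0.10359 μs; 5 hops → 0.517949 μs.
Propagation delays (d/s per hop): 0.42381, 9245.28, 0.0895238, 6000, 0.0490476 μs; sum = 15245.8 μs.
Processing at 4 router(s): 4 × 1 ms = 4000 μs.
End-to-end = 19250 μs.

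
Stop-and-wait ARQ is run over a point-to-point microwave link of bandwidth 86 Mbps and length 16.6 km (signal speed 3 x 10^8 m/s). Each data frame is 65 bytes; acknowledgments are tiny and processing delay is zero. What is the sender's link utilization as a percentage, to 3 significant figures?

t_tx = L/R = 520/86000000 = 6.04651e-06 s.
t_prop = 16600/300000000 = 5.53333e-05 s; RTT = 0.000110667 s.
Cycle = t_tx + RTT = 0.000116713 s.
Utilization = t_tx / cycle = 6.04651e-06/0.000116713 = 5.18 %.

5.18 %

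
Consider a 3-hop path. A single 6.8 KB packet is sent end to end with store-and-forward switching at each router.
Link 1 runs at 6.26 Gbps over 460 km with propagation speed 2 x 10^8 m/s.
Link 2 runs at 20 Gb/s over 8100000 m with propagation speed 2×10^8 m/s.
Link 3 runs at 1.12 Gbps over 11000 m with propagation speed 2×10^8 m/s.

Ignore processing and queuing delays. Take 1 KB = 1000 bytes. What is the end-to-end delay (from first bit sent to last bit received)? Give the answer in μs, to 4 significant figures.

L = 54400 bits.
Transmission delays (L/R per hop): 8.6901, 2.72, 48.5714 μs; sum = 59.9815 μs.
Propagation delays (d/s per hop): 2300, 40500, 55 μs; sum = 42855 μs.
End-to-end = 42910 μs.

42910 μs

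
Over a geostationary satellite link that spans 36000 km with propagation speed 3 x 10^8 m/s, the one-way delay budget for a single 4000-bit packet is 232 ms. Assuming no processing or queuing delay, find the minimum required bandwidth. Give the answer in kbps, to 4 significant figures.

Propagation delay = 36000000 / 300000000 = 120 ms.
Transmission budget = 232 − 120 = 112 ms.
R ≥ L / t_tx = 4000 bits / 0.112 s = 35.71 kbps.

35.71 kbps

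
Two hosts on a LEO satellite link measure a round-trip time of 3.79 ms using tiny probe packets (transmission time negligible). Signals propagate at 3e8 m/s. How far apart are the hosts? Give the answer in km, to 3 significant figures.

569 km

One-way propagation = RTT/2 = 1.895 ms.
d = s × t = 300000000 × 0.001895 = 569 km.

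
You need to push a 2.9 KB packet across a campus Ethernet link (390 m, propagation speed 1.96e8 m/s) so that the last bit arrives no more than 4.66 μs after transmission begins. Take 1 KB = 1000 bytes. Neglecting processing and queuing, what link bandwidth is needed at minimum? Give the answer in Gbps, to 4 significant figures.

L = 23200 bits.
Propagation delay = 390 / 196000000 = 1.9898 μs.
Transmission budget = 4.66 − 1.9898 = 2.6702 μs.
R ≥ L / t_tx = 23200 bits / 2.6702e-06 s = 8.688 Gbps.

8.688 Gbps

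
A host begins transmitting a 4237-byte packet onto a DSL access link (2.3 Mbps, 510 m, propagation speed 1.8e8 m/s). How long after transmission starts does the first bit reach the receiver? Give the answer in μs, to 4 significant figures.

2.833 μs

First bit experiences only propagation delay: d/s = 510/180000000 = 2.833 μs.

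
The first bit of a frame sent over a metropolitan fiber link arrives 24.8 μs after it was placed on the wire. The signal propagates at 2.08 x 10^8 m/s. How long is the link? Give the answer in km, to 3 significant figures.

d = s × t_prop = 208000000 × 2.48e-05 = 5.16 km.

5.16 km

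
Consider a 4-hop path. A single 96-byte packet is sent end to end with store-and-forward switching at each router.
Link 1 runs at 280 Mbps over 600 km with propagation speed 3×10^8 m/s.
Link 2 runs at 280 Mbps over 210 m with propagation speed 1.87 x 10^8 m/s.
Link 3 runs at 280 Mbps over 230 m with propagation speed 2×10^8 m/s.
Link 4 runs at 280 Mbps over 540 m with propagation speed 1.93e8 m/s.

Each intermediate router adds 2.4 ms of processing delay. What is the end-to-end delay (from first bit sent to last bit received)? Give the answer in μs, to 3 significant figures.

9220 μs

L = 96 × 8 = 768 bits.
Transmission delay per hop = L/R = 768/280000000 = 2.74286 μs; 4 hops → 10.9714 μs.
Propagation delays (d/s per hop): 2000, 1.12299, 1.15, 2.79793 μs; sum = 2005.07 μs.
Processing at 3 router(s): 3 × 2.4 ms = 7200 μs.
End-to-end = 9220 μs.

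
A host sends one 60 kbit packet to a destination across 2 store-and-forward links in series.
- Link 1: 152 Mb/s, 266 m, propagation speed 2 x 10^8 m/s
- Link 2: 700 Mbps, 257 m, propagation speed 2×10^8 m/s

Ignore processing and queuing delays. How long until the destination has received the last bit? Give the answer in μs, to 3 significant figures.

483 μs

L = 60000 bits.
Transmission delays (L/R per hop): 394.737, 85.7143 μs; sum = 480.451 μs.
Propagation delays (d/s per hop): 1.33, 1.285 μs; sum = 2.615 μs.
End-to-end = 483 μs.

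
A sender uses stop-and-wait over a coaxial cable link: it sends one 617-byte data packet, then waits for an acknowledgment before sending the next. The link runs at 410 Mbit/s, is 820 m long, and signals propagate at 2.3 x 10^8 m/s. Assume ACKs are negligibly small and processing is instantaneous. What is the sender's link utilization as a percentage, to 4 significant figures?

t_tx = L/R = 4936/410000000 = 1.2039e-05 s.
t_prop = 820/2.3e+08 = 3.56522e-06 s; RTT = 7.13043e-06 s.
Cycle = t_tx + RTT = 1.91695e-05 s.
Utilization = t_tx / cycle = 1.2039e-05/1.91695e-05 = 62.80 %.

62.80 %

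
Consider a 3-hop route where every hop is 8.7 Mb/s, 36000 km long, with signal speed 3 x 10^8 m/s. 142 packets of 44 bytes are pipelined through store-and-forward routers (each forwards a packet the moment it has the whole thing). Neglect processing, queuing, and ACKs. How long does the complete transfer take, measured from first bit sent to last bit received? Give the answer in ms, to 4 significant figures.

Per-hop transmission t_tx = L/R = 352/8700000 = 0.0404598 ms.
Per-hop propagation t_prop = 36000000/300000000 = 120 ms.
Pipeline fill: first packet needs 3·t_tx to clear all hops; remaining 141 packets each add one t_tx.
Total = (3+142-1)·t_tx + 3·t_prop = 144·0.0404598 + 3·120 = 365.8 ms.

365.8 ms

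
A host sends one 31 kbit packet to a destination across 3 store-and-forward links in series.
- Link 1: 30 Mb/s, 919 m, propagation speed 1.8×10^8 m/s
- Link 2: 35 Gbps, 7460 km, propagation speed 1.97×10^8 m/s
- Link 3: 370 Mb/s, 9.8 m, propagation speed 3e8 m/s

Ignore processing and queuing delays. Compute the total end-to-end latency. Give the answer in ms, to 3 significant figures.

L = 31000 bits.
Transmission delays (L/R per hop): 1.03333, 0.000885714, 0.0837838 ms; sum = 1.118 ms.
Propagation delays (d/s per hop): 0.00510556, 37.868, 3.26667e-05 ms; sum = 37.8732 ms.
End-to-end = 39.0 ms.

39.0 ms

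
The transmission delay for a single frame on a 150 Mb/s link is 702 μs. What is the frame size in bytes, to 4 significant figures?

L = R × t_tx = 150000000 b/s × 0.000702 s = 105300 bits.
In bytes: 105300 / 8 = 13160 bytes.

13160 bytes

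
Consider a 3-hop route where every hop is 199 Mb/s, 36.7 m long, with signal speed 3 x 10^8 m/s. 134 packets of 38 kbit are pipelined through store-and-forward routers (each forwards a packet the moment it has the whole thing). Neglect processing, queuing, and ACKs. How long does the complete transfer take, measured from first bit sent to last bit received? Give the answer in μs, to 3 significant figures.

Per-hop transmission t_tx = L/R = 38000/199000000 = 190.955 μs.
Per-hop propagation t_prop = 36.7/300000000 = 0.122333 μs.
Pipeline fill: first packet needs 3·t_tx to clear all hops; remaining 133 packets each add one t_tx.
Total = (3+134-1)·t_tx + 3·t_prop = 136·190.955 + 3·0.122333 = 26000 μs.

26000 μs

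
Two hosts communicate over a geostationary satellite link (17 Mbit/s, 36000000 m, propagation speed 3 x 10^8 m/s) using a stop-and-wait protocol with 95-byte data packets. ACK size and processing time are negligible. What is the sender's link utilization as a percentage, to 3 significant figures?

t_tx = L/R = 760/17000000 = 4.47059e-05 s.
t_prop = 36000000/300000000 = 0.12 s; RTT = 0.24 s.
Cycle = t_tx + RTT = 0.240045 s.
Utilization = t_tx / cycle = 4.47059e-05/0.240045 = 0.0186 %.

0.0186 %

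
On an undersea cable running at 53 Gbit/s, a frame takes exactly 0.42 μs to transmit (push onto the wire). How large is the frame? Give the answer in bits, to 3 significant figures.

22300 bits

L = R × t_tx = 53000000000 b/s × 4.2e-07 s = 22260 bits.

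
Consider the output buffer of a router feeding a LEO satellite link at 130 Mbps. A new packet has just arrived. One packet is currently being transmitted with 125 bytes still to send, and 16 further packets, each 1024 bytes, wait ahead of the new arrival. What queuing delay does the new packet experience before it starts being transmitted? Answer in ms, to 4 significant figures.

Each queued packet: L/R = 8192/130000000 = 0.0630154 ms.
16 queued → 1.00825 ms.
Plus remaining 1000 bits of current packet: 0.00769231 ms.
Queuing delay = 1.016 ms.

1.016 ms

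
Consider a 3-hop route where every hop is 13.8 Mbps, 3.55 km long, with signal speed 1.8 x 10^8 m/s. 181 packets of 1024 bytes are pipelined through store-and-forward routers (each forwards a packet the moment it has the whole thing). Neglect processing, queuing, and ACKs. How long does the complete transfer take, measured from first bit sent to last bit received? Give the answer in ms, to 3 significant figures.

Per-hop transmission t_tx = L/R = 8192/13800000 = 0.593623 ms.
Per-hop propagation t_prop = 3550/180000000 = 0.0197222 ms.
Pipeline fill: first packet needs 3·t_tx to clear all hops; remaining 180 packets each add one t_tx.
Total = (3+181-1)·t_tx + 3·t_prop = 183·0.593623 + 3·0.0197222 = 109 ms.

109 ms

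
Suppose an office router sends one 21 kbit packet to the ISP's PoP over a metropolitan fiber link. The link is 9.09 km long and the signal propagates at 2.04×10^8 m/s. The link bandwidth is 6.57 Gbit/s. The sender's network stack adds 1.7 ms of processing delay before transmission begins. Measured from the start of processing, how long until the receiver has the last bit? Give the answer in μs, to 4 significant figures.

1748 μs

L = 21000 bits.
Transmission delay = L/R = 21000 / 6570000000 = 3.19635 μs.
Propagation delay = d/s = 9090 m / 204000000 m/s = 44.5588 μs.
Plus processing delay 1.7 ms = 1700 μs.
Total = 1748 μs.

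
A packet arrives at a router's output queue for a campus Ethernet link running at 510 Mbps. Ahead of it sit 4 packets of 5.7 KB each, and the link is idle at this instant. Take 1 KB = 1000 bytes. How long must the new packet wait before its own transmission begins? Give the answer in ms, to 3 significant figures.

Each queued packet: L/R = 45600/510000000 = 0.0894118 ms.
4 queued → 0.357647 ms.
Queuing delay = 0.358 ms.

0.358 ms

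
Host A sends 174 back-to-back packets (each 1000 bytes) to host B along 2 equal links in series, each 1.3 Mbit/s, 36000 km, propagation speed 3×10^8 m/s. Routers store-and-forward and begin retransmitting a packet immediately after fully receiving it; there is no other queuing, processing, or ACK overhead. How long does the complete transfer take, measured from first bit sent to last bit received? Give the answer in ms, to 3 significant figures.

Per-hop transmission t_tx = L/R = 8000/1300000 = 6.15385 ms.
Per-hop propagation t_prop = 36000000/300000000 = 120 ms.
Pipeline fill: first packet needs 2·t_tx to clear all hops; remaining 173 packets each add one t_tx.
Total = (2+174-1)·t_tx + 2·t_prop = 175·6.15385 + 2·120 = 1320 ms.

1320 ms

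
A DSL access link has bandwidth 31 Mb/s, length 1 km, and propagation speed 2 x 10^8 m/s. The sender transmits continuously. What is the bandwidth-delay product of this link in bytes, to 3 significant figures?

19.4 bytes

Propagation delay = 1000 / 200000000 = 5e-06 s.
BDP = R × t_prop = 31000000 × 5e-06 = 155 bits.
In bytes: 155/8 = 19.4 bytes.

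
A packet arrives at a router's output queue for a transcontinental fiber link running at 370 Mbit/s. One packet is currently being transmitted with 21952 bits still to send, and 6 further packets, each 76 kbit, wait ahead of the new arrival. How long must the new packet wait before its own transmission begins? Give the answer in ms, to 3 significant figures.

1.29 ms

Each queued packet: L/R = 76000/370000000 = 0.205405 ms.
6 queued → 1.23243 ms.
Plus remaining 21952 bits of current packet: 0.0593297 ms.
Queuing delay = 1.29 ms.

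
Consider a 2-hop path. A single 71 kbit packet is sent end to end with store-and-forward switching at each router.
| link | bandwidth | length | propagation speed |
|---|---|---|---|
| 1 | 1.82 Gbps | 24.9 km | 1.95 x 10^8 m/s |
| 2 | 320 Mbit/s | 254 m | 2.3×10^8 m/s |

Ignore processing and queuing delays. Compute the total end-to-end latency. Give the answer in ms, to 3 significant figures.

L = 71000 bits.
Transmission delays (L/R per hop): 0.039011, 0.221875 ms; sum = 0.260886 ms.
Propagation delays (d/s per hop): 0.127692, 0.00110435 ms; sum = 0.128797 ms.
End-to-end = 0.390 ms.

0.390 ms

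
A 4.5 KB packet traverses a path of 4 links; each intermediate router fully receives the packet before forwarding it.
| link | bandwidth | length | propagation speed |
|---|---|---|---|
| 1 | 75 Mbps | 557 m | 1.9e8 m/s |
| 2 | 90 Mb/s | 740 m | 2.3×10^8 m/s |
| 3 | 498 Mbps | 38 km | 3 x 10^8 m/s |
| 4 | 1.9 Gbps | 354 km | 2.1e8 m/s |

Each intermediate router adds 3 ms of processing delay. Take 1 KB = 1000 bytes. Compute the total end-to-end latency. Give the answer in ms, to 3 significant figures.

11.8 ms

L = 36000 bits.
Transmission delays (L/R per hop): 0.48, 0.4, 0.0722892, 0.0189474 ms; sum = 0.971237 ms.
Propagation delays (d/s per hop): 0.00293158, 0.00321739, 0.126667, 1.68571 ms; sum = 1.81853 ms.
Processing at 3 router(s): 3 × 3 ms = 9 ms.
End-to-end = 11.8 ms.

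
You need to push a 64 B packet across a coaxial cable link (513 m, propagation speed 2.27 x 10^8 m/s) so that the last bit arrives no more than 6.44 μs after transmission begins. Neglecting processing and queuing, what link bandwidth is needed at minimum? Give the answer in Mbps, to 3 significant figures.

122 Mbps

L = 512 bits.
Propagation delay = 513 / 227000000 = 2.25991 μs.
Transmission budget = 6.44 − 2.25991 = 4.18009 μs.
R ≥ L / t_tx = 512 bits / 4.18009e-06 s = 122 Mbps.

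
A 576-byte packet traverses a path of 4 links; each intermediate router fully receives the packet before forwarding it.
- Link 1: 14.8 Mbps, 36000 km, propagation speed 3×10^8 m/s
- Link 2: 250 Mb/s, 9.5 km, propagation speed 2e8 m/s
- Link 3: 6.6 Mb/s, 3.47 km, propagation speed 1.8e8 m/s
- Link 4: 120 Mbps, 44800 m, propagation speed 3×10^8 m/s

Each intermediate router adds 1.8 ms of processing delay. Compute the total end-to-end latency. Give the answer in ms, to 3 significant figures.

L = 576 × 8 = 4608 bits.
Transmission delays (L/R per hop): 0.311351, 0.018432, 0.698182, 0.0384 ms; sum = 1.06637 ms.
Propagation delays (d/s per hop): 120, 0.0475, 0.0192778, 0.149333 ms; sum = 120.216 ms.
Processing at 3 router(s): 3 × 1.8 ms = 5.4 ms.
End-to-end = 127 ms.

127 ms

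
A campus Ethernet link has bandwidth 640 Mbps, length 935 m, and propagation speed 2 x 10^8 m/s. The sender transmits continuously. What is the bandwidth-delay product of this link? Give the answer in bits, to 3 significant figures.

2990 bits

Propagation delay = 935 / 200000000 = 4.675e-06 s.
BDP = R × t_prop = 640000000 × 4.675e-06 = 2992 bits.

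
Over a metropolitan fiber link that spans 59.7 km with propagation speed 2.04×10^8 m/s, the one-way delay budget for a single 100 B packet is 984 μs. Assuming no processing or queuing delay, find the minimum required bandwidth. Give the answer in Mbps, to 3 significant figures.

L = 800 bits.
Propagation delay = 59700 / 204000000 = 292.647 μs.
Transmission budget = 984 − 292.647 = 691.353 μs.
R ≥ L / t_tx = 800 bits / 0.000691353 s = 1.16 Mbps.

1.16 Mbps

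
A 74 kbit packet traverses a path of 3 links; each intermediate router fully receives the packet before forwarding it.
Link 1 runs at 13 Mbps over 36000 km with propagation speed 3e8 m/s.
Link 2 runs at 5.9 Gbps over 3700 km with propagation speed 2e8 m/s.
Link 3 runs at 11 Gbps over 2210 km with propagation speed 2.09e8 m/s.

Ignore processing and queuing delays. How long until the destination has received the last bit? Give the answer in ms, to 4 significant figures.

L = 74000 bits.
Transmission delays (L/R per hop): 5.69231, 0.0125424, 0.00672727 ms; sum = 5.71158 ms.
Propagation delays (d/s per hop): 120, 18.5, 10.5742 ms; sum = 149.074 ms.
End-to-end = 154.8 ms.

154.8 ms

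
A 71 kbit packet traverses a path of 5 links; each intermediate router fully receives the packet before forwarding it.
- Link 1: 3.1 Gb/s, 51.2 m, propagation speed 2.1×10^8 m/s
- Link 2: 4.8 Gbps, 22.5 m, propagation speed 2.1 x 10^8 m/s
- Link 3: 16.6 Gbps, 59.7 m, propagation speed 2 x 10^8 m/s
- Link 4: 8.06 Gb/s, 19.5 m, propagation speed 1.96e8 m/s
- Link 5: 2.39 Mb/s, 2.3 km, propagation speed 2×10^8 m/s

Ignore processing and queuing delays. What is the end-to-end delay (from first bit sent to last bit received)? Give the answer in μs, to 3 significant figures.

L = 71000 bits.
Transmission delays (L/R per hop): 22.9032, 14.7917, 4.27711, 8.80893, 29707.1 μs; sum = 29757.9 μs.
Propagation delays (d/s per hop): 0.24381, 0.107143, 0.2985, 0.0994898, 11.5 μs; sum = 12.2489 μs.
End-to-end = 29800 μs.

29800 μs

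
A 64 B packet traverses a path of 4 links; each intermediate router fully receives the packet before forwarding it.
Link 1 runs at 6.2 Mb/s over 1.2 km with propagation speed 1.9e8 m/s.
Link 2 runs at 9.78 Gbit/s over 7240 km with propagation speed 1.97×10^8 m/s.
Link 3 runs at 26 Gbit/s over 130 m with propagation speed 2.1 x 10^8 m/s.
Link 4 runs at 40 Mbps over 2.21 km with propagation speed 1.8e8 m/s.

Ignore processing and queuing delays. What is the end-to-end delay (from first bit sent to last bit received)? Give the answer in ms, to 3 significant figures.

36.9 ms

L = 64 × 8 = 512 bits.
Transmission delays (L/R per hop): 0.0825806, 5.23517e-05, 1.96923e-05, 0.0128 ms; sum = 0.0954527 ms.
Propagation delays (d/s per hop): 0.00631579, 36.7513, 0.000619048, 0.0122778 ms; sum = 36.7705 ms.
End-to-end = 36.9 ms.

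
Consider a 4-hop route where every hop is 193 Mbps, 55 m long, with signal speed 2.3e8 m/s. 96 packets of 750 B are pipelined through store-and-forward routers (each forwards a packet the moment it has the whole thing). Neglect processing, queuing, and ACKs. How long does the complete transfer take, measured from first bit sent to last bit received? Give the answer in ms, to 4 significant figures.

3.079 ms

Per-hop transmission t_tx = L/R = 6000/193000000 = 0.0310881 ms.
Per-hop propagation t_prop = 55/2.3e+08 = 0.00023913 ms.
Pipeline fill: first packet needs 4·t_tx to clear all hops; remaining 95 packets each add one t_tx.
Total = (4+96-1)·t_tx + 4·t_prop = 99·0.0310881 + 4·0.00023913 = 3.079 ms.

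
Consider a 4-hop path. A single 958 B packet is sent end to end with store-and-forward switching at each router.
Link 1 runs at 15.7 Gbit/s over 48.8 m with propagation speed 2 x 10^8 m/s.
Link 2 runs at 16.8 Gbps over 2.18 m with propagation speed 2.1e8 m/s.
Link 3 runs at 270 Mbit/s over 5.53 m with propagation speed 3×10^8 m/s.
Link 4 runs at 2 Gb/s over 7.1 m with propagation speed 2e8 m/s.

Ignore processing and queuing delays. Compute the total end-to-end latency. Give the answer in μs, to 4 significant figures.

L = 958 × 8 = 7664 bits.
Transmission delays (L/R per hop): 0.488153, 0.45619, 28.3852, 3.832 μs; sum = 33.1615 μs.
Propagation delays (d/s per hop): 0.244, 0.010381, 0.0184333, 0.0355 μs; sum = 0.308314 μs.
End-to-end = 33.47 μs.

33.47 μs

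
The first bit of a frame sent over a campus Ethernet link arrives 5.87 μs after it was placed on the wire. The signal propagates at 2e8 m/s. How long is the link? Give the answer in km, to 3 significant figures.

d = s × t_prop = 200000000 × 5.87e-06 = 1.17 km.

1.17 km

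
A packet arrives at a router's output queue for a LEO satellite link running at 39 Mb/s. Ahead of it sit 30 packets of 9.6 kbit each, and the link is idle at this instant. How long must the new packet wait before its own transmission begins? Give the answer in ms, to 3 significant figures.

7.38 ms

Each queued packet: L/R = 9600/39000000 = 0.246154 ms.
30 queued → 7.38462 ms.
Queuing delay = 7.38 ms.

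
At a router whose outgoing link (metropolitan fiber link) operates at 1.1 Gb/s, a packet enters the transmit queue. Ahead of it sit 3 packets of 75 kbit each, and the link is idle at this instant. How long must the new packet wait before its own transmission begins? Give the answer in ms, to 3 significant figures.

Each queued packet: L/R = 75000/1100000000 = 0.0681818 ms.
3 queued → 0.204545 ms.
Queuing delay = 0.205 ms.

0.205 ms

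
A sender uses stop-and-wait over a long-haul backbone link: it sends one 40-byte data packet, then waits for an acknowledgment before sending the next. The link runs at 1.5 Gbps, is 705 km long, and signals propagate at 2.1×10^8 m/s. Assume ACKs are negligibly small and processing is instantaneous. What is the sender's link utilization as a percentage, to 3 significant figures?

0.00318 %

t_tx = L/R = 320/1500000000 = 2.13333e-07 s.
t_prop = 705000/210000000 = 0.00335714 s; RTT = 0.00671429 s.
Cycle = t_tx + RTT = 0.0067145 s.
Utilization = t_tx / cycle = 2.13333e-07/0.0067145 = 0.00318 %.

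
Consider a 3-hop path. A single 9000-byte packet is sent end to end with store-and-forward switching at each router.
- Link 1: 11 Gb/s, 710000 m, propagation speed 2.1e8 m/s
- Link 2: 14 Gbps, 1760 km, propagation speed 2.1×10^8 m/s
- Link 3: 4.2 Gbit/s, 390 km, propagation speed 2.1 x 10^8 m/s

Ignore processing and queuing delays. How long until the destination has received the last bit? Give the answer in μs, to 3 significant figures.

13600 μs

L = 9000 × 8 = 72000 bits.
Transmission delays (L/R per hop): 6.54545, 5.14286, 17.1429 μs; sum = 28.8312 μs.
Propagation delays (d/s per hop): 3380.95, 8380.95, 1857.14 μs; sum = 13619 μs.
End-to-end = 13600 μs.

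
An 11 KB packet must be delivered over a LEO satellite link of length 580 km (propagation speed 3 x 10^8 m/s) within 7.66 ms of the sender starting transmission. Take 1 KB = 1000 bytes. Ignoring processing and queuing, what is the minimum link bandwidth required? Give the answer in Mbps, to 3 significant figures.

15.4 Mbps

L = 88000 bits.
Propagation delay = 580000 / 300000000 = 1.93333 ms.
Transmission budget = 7.66 − 1.93333 = 5.72667 ms.
R ≥ L / t_tx = 88000 bits / 0.00572667 s = 15.4 Mbps.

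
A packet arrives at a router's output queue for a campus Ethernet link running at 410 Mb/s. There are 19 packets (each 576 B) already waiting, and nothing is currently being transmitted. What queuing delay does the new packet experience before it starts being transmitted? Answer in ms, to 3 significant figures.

0.214 ms

Each queued packet: L/R = 4608/410000000 = 0.011239 ms.
19 queued → 0.213541 ms.
Queuing delay = 0.214 ms.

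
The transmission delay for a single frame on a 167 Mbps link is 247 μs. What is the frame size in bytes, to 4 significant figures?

L = R × t_tx = 167000000 b/s × 0.000247 s = 41249 bits.
In bytes: 41249 / 8 = 5156 bytes.

5156 bytes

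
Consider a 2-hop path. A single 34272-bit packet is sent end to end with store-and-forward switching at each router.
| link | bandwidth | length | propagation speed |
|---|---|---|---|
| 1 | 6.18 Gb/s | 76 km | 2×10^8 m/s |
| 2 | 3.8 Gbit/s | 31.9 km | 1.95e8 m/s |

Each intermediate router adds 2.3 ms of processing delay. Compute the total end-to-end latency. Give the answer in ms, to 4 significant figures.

Transmission delays (L/R per hop): 0.00554563, 0.00901895 ms; sum = 0.0145646 ms.
Propagation delays (d/s per hop): 0.38, 0.16359 ms; sum = 0.54359 ms.
Processing at 1 router(s): 1 × 2.3 ms = 2.3 ms.
End-to-end = 2.858 ms.

2.858 ms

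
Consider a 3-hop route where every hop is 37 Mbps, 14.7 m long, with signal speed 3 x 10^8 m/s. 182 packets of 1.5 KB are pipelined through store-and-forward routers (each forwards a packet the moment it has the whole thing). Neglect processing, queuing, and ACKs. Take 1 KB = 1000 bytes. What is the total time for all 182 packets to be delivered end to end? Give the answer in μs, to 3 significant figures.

59700 μs

Per-hop transmission t_tx = L/R = 12000/37000000 = 324.324 μs.
Per-hop propagation t_prop = 14.7/300000000 = 0.049 μs.
Pipeline fill: first packet needs 3·t_tx to clear all hops; remaining 181 packets each add one t_tx.
Total = (3+182-1)·t_tx + 3·t_prop = 184·324.324 + 3·0.049 = 59700 μs.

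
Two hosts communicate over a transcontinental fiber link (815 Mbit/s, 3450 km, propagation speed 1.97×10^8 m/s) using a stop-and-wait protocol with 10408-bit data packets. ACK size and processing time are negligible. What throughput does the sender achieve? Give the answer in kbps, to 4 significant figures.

297.0 kbps

t_tx = L/R = 10408/815000000 = 1.27706e-05 s.
t_prop = 3450000/197000000 = 0.0175127 s; RTT = 0.0350254 s.
Cycle = t_tx + RTT = 0.0350382 s.
Throughput = L / cycle = 10408 / 0.0350382 = 297.0 kbps.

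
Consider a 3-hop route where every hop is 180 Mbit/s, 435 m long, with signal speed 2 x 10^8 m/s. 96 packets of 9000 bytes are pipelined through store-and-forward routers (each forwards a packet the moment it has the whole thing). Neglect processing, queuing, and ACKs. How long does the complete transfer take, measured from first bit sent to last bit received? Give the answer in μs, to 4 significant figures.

39210 μs

Per-hop transmission t_tx = L/R = 72000/180000000 = 400 μs.
Per-hop propagation t_prop = 435/200000000 = 2.175 μs.
Pipeline fill: first packet needs 3·t_tx to clear all hops; remaining 95 packets each add one t_tx.
Total = (3+96-1)·t_tx + 3·t_prop = 98·400 + 3·2.175 = 39210 μs.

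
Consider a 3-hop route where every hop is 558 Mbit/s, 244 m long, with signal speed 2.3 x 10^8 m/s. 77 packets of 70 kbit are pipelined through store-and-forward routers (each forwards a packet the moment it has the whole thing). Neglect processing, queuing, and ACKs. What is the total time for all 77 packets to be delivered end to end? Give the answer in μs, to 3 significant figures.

Per-hop transmission t_tx = L/R = 70000/558000000 = 125.448 μs.
Per-hop propagation t_prop = 244/2.3e+08 = 1.06087 μs.
Pipeline fill: first packet needs 3·t_tx to clear all hops; remaining 76 packets each add one t_tx.
Total = (3+77-1)·t_tx + 3·t_prop = 79·125.448 + 3·1.06087 = 9910 μs.

9910 μs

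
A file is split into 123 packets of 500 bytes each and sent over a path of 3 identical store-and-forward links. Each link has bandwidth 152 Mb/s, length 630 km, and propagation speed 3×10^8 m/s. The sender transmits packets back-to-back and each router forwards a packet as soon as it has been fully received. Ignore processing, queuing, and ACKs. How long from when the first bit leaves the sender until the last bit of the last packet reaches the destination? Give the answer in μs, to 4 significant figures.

Per-hop transmission t_tx = L/R = 4000/152000000 = 26.3158 μs.
Per-hop propagation t_prop = 630000/300000000 = 2100 μs.
Pipeline fill: first packet needs 3·t_tx to clear all hops; remaining 122 packets each add one t_tx.
Total = (3+123-1)·t_tx + 3·t_prop = 125·26.3158 + 3·2100 = 9589 μs.

9589 μs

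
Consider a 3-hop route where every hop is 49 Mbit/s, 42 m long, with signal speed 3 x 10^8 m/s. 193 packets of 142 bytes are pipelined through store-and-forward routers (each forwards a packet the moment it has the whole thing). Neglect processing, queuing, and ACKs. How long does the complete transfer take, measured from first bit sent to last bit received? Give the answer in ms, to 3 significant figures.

4.52 ms

Per-hop transmission t_tx = L/R = 1136/49000000 = 0.0231837 ms.
Per-hop propagation t_prop = 42/300000000 = 0.00014 ms.
Pipeline fill: first packet needs 3·t_tx to clear all hops; remaining 192 packets each add one t_tx.
Total = (3+193-1)·t_tx + 3·t_prop = 195·0.0231837 + 3·0.00014 = 4.52 ms.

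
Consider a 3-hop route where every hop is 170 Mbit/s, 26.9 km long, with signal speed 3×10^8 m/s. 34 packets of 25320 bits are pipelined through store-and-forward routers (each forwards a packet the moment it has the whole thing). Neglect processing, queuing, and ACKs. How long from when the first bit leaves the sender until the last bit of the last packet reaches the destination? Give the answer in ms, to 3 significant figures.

5.63 ms

Per-hop transmission t_tx = L/R = 25320/170000000 = 0.148941 ms.
Per-hop propagation t_prop = 26900/300000000 = 0.0896667 ms.
Pipeline fill: first packet needs 3·t_tx to clear all hops; remaining 33 packets each add one t_tx.
Total = (3+34-1)·t_tx + 3·t_prop = 36·0.148941 + 3·0.0896667 = 5.63 ms.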